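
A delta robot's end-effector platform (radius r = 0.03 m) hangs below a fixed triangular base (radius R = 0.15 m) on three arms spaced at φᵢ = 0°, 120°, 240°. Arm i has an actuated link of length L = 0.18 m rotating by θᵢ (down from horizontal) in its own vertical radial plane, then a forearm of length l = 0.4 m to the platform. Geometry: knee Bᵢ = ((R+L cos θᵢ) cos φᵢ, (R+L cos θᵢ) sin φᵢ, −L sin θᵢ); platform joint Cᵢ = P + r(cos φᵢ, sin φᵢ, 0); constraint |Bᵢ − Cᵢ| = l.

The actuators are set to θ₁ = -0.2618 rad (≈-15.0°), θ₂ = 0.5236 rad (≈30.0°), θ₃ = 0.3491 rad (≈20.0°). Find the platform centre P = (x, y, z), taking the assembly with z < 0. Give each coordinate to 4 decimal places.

(0.0863, -0.0215, -0.2947)

φ1=0.0°: virtual centre (0.2939, 0.0000, 0.0466), radius l
arm 2 at φ=120.0°: e+L cos θ2 = 0.2759;  O2 = (-0.1379, 0.2389, -0.0900)
arm 3 at φ=240.0°: e+L cos θ3 = 0.2891;  O3 = (-0.1446, -0.2504, -0.0616)
|O₂|²−|O₁|² = -0.0043;  |O₃|²−|O₁|² = -0.0011
[-0.8636 0.4778 -0.2732]·P = -0.0043;  [-0.8769 -0.5008 -0.2163]·P = -0.0011
det = 0.8515;  x = 0.0032+-0.2821z,  y = -0.0033+0.0619z
sphere 1 gives Az²+Bz+C=0 with A=1.0834, B=0.0704, C=-0.0733;  B²−4AC=0.3227;  roots -0.2947, 0.2297;  negative root z = -0.2947
x = 0.0863, y = -0.0215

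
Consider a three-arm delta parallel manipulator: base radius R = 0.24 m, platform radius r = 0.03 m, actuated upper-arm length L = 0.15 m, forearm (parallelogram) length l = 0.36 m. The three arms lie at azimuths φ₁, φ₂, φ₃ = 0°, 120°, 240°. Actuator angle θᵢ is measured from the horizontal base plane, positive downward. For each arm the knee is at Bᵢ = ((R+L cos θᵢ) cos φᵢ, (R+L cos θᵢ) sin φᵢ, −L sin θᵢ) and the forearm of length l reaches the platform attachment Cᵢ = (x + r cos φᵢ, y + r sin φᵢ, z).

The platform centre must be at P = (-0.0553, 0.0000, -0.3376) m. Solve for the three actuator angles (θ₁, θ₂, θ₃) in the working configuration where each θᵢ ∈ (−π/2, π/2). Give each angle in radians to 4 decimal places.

θ₁ = 1.3093, θ₂ = 0.8726, θ₃ = 0.8726

φ1=0.0° → target in arm frame (-0.0553, 0.0000)
  e−x'=0.2653;  (l²−L²−(e−x')²−y'²−z²)/2L = -0.2575
  √(A²+B²)=0.4294;  θ1 = -0.9047+2.2140 ≈ 1.3093
arm 2 (φ=120.0°): x'=0.0276, y'=0.0479
  A=0.1824, B=-0.3376, C=(l²−L²−A²−y'²−z²)/(2L)=-0.1414
  θ2 = atan2(B,A) + arccos(C/0.3837) = 0.8726
rotate P by −φ3: (0.0277, -0.0479, -0.3376)
  A cos θ + B sin θ = C:  0.1823·cos θ + -0.3376·sin θ = -0.1414
  √(A²+B²)=0.3837;  θ3 = -1.0756+1.9482 ≈ 0.8726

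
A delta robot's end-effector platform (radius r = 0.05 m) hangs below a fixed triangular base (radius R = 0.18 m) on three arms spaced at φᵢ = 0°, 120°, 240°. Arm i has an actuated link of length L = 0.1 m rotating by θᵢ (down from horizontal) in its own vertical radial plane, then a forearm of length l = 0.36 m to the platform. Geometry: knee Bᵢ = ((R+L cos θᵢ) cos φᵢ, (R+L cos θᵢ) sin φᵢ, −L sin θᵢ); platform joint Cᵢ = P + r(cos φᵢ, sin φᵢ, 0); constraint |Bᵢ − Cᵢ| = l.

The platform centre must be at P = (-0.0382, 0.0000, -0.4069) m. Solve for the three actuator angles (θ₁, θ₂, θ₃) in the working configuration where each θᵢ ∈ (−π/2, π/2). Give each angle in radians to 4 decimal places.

arm 1 (φ=0.0°): x'=-0.0382, y'=0.0000
  A cos θ + B sin θ = C:  0.1682·cos θ + -0.4069·sin θ = -0.3713
  γ=atan2(-0.4069,0.1682)=-1.1788;  ψ=arccos(-0.8433)=2.5742;  θ1=γ+ψ≈1.3953
φ2=120.0° → target in arm frame (0.0191, 0.0331)
  A=0.1109, B=-0.4069, C=(l²−L²−A²−y'²−z²)/(2L)=-0.2968
  θ2 = atan2(B,A) + arccos(C/0.4217) = 1.0468
φ3=240.0° → target in arm frame (0.0191, -0.0331)
  A=0.1109, B=-0.4069, C=(l²−L²−A²−y'²−z²)/(2L)=-0.2968
  √(A²+B²)=0.4217;  θ3 = -1.3047+2.3515 ≈ 1.0468

θ₁ = 1.3953, θ₂ = 1.0468, θ₃ = 1.0468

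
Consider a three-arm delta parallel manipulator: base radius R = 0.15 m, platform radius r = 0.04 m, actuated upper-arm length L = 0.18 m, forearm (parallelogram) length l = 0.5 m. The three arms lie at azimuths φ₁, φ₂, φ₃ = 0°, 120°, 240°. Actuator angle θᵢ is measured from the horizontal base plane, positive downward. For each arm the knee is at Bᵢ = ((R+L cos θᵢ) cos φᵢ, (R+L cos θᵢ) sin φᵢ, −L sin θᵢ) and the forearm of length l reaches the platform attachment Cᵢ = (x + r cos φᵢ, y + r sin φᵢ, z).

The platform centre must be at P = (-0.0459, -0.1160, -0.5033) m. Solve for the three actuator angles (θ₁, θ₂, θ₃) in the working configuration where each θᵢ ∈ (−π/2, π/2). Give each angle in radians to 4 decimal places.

rotate P by −φ1: (-0.0459, -0.1160, -0.5033)
  e−x'=0.1559;  (l²−L²−(e−x')²−y'²−z²)/2L = -0.2041
  θ1 = atan2(B,A) + arccos(C/0.5269) = 0.6981
φ2=120.0° → target in arm frame (-0.0775, 0.0978)
  A=0.1875, B=-0.5033, C=(l²−L²−A²−y'²−z²)/(2L)=-0.2234
  θ2 = atan2(B,A) + arccos(C/0.5371) = 0.7856
rotate P by −φ3: (0.1234, 0.0182, -0.5033)
  A=-0.0134, B=-0.5033, C=(l²−L²−A²−y'²−z²)/(2L)=-0.1006
  √(A²+B²)=0.5035;  θ3 = -1.5974+1.7720 ≈ 0.1746

θ₁ = 0.6981, θ₂ = 0.7856, θ₃ = 0.1746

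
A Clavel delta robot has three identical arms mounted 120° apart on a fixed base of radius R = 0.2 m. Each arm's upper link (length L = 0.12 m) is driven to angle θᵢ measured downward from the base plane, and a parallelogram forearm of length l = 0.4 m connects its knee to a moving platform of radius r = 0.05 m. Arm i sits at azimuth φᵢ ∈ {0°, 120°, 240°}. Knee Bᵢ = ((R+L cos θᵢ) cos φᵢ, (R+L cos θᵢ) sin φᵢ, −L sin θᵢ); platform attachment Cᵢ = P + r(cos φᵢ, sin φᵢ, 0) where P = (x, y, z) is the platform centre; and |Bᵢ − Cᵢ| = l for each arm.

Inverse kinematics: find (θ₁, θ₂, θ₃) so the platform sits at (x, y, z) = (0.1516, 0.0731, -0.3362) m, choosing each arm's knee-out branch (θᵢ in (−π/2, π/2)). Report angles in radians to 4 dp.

θ₁ = -0.3489, θ₂ = 0.6983, θ₃ = 1.3091

arm 1 (φ=0.0°): x'=0.1516, y'=0.0731
  A cos θ + B sin θ = C:  -0.0016·cos θ + -0.3362·sin θ = 0.1134
  θ1 = atan2(B,A) + arccos(C/0.3362) = -0.3489
φ2=120.0° → target in arm frame (-0.0125, -0.1678)
  A cos θ + B sin θ = C:  0.1625·cos θ + -0.3362·sin θ = -0.0917
  γ=atan2(-0.3362,0.1625)=-1.1206;  ψ=arccos(-0.2455)=1.8189;  θ2=γ+ψ≈0.6983
arm 3 (φ=240.0°): x'=-0.1391, y'=0.0947
  A=0.2891, B=-0.3362, C=(l²−L²−A²−y'²−z²)/(2L)=-0.2500
  θ3 = atan2(B,A) + arccos(C/0.4434) = 1.3091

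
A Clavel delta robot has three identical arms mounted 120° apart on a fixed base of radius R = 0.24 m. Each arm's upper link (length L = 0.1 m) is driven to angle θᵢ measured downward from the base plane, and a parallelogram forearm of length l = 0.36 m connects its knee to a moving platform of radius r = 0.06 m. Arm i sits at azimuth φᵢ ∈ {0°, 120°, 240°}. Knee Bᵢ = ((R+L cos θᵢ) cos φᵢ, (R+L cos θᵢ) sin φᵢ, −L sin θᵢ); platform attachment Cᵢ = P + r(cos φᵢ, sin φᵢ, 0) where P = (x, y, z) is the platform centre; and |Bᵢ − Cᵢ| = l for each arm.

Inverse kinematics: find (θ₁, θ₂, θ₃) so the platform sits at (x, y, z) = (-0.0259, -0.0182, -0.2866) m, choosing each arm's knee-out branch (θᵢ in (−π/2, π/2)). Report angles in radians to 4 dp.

rotate P by −φ1: (-0.0259, -0.0182, -0.2866)
  A cos θ + B sin θ = C:  0.2059·cos θ + -0.2866·sin θ = -0.0263
  √(A²+B²)=0.3529;  θ1 = -0.9478+1.6455 ≈ 0.6977
rotate P by −φ2: (-0.0028, 0.0315, -0.2866)
  A=0.1828, B=-0.2866, C=(l²−L²−A²−y'²−z²)/(2L)=0.0152
  γ=atan2(-0.2866,0.1828)=-1.0030;  ψ=arccos(0.0448)=1.5260;  θ2=γ+ψ≈0.5230
φ3=240.0° → target in arm frame (0.0287, -0.0133)
  A cos θ + B sin θ = C:  0.1513·cos θ + -0.2866·sin θ = 0.0720
  √(A²+B²)=0.3241;  θ3 = -1.0851+1.3468 ≈ 0.2617

θ₁ = 0.6977, θ₂ = 0.5230, θ₃ = 0.2617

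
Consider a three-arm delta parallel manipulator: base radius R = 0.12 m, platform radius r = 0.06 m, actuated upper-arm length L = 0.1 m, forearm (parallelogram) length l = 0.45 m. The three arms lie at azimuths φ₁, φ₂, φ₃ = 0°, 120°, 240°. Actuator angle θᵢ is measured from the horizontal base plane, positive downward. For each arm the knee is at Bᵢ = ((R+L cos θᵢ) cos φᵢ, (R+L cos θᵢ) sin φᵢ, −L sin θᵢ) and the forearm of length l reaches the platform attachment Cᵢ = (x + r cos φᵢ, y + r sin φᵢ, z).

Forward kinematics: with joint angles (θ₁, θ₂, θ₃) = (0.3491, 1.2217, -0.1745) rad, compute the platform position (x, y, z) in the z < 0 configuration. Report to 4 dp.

(0.0448, -0.2303, -0.4051)

S1 = (0.1540·cos0.0°, 0.1540·sin0.0°, -0.0342) = (0.1540, 0.0000, -0.0342)
φ2=120.0°: virtual centre (-0.0471, 0.0816, -0.0940), radius l
arm 3 at φ=240.0°: e+L cos θ3 = 0.1585;  S3 = (-0.0792, -0.1372, 0.0174)
|S₂|²−|S₁|² = -0.0072;  |S₃|²−|S₁|² = 0.0005
linear system: -0.4021x+0.1632y = -0.0072−-0.1195z; -0.4664x+-0.2745y = 0.0005−0.1031z
det = 0.1865;  x = 0.0101+-0.0857z,  y = -0.0191+0.5213z
into |P−S₁|² = l²: 1.2791z² + 0.0732z + -0.1803 = 0;  Δ = 0.9277;  z = -0.4051 or 0.3479 → z<0 root = -0.4051
x = 0.0448, y = -0.2303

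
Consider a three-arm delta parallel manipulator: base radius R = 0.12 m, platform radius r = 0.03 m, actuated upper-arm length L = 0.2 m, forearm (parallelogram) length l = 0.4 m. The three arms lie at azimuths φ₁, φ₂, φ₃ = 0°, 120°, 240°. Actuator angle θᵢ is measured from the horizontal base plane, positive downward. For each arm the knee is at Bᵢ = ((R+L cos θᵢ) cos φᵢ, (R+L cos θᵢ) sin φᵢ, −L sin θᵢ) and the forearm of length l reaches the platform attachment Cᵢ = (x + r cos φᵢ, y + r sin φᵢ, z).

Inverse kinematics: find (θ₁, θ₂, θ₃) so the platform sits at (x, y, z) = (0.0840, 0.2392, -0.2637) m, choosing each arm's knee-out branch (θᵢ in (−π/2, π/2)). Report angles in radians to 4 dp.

rotate P by −φ1: (0.0840, 0.2392, -0.2637)
  e−x'=0.0060;  (l²−L²−(e−x')²−y'²−z²)/2L = -0.0170
  γ=atan2(-0.2637,0.0060)=-1.5480;  ψ=arccos(-0.0644)=1.6352;  θ1=γ+ψ≈0.0872
arm 2 (φ=120.0°): x'=0.1652, y'=-0.1923
  A cos θ + B sin θ = C:  -0.0752·cos θ + -0.2637·sin θ = 0.0195
  γ=atan2(-0.2637,-0.0752)=-1.8484;  ψ=arccos(0.0713)=1.4995;  θ2=γ+ψ≈-0.3490
arm 3 (φ=240.0°): x'=-0.2492, y'=-0.0469
  e−x'=0.3392;  (l²−L²−(e−x')²−y'²−z²)/2L = -0.1669
  θ3 = atan2(B,A) + arccos(C/0.4296) = 1.3089

θ₁ = 0.0872, θ₂ = -0.3490, θ₃ = 1.3089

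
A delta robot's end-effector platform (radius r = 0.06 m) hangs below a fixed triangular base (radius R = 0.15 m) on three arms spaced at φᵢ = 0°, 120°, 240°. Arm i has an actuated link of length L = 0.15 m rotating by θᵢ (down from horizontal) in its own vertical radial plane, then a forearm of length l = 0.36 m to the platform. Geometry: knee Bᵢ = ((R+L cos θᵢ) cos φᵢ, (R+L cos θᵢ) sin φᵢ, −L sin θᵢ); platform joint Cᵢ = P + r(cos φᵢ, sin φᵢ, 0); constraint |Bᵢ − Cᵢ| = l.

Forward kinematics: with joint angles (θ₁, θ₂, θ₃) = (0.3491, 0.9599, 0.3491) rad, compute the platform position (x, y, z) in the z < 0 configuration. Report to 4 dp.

(0.0515, -0.0892, -0.3504)

φ1=0.0°: virtual centre (0.2310, 0.0000, -0.0513), radius l
S2 = (0.1760·cos120.0°, 0.1760·sin120.0°, -0.1229) = (-0.0880, 0.1525, -0.1229)
S3 = (0.2310·cos240.0°, 0.2310·sin240.0°, -0.0513) = (-0.1155, -0.2000, -0.0513)
eliminate P² terms by subtracting sphere 1 from 2 and 3
[-0.6379 0.3049 -0.1431]·P = -0.0099;  [-0.6929 -0.4000 0.0000]·P = 0.0000
Cramer: x(z) = 0.0085-0.1227z;  y(z) = -0.0147+0.2126z
quadratic in z: (1.0603)z²+(0.1510)z+(-0.0773)=0, √Δ=0.5920 → z ∈ {-0.3504, 0.2080}; z = -0.3504 (taking z<0)
x = 0.0515, y = -0.0892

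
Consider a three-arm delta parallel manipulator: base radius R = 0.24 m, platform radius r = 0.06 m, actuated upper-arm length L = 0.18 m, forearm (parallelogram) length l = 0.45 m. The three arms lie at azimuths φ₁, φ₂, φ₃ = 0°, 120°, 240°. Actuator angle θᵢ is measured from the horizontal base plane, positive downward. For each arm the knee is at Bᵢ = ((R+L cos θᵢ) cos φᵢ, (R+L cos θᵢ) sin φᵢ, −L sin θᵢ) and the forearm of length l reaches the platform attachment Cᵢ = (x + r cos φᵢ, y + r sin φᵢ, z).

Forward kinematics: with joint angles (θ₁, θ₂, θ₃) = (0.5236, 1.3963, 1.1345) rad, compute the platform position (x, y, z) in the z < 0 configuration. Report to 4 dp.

φ1=0.0°: virtual centre (0.3359, 0.0000, -0.0900), radius l
O2 = (0.2113·cos120.0°, 0.2113·sin120.0°, -0.1773) = (-0.1056, 0.1829, -0.1773)
φ3=240.0°: virtual centre (-0.1280, -0.2218, -0.1631), radius l
subtract pairs → two planes through P
linear system: -0.8830x+0.3659y = -0.0449−-0.1745z; -0.9278x+-0.4435y = -0.0287−-0.1463z
Cramer: x(z) = 0.0416-0.1791z;  y(z) = -0.0222+0.0448z
into |P−O₁|² = l²: 1.0341z² + 0.2834z + -0.1073 = 0;  Δ = 0.5242;  z = -0.4871 or 0.2130 → z<0 root = -0.4871
x = 0.1288, y = -0.0441

(0.1288, -0.0441, -0.4871)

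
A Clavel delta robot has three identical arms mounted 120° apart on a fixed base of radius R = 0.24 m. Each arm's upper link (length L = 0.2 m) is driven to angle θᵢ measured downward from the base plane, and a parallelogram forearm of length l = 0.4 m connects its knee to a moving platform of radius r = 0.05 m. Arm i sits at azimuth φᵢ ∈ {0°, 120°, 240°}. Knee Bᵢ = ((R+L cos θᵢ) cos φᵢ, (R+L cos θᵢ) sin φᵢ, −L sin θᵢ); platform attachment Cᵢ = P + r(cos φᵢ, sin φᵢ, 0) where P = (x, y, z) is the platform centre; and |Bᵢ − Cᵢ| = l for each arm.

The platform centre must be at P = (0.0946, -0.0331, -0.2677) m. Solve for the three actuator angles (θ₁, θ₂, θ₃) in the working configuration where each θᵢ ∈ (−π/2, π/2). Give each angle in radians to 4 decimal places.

θ₁ = 0.0002, θ₂ = 0.9598, θ₃ = 0.6980

φ1=0.0° → target in arm frame (0.0946, -0.0331)
  A=0.0954, B=-0.2677, C=(l²−L²−A²−y'²−z²)/(2L)=0.0953
  θ1 = atan2(B,A) + arccos(C/0.2842) = 0.0002
φ2=120.0° → target in arm frame (-0.0760, -0.0654)
  A=0.2660, B=-0.2677, C=(l²−L²−A²−y'²−z²)/(2L)=-0.0667
  γ=atan2(-0.2677,0.2660)=-0.7886;  ψ=arccos(-0.1767)=1.7484;  θ2=γ+ψ≈0.9598
rotate P by −φ3: (-0.0186, 0.0985, -0.2677)
  A=0.2086, B=-0.2677, C=(l²−L²−A²−y'²−z²)/(2L)=-0.0122
  √(A²+B²)=0.3394;  θ3 = -0.9088+1.6068 ≈ 0.6980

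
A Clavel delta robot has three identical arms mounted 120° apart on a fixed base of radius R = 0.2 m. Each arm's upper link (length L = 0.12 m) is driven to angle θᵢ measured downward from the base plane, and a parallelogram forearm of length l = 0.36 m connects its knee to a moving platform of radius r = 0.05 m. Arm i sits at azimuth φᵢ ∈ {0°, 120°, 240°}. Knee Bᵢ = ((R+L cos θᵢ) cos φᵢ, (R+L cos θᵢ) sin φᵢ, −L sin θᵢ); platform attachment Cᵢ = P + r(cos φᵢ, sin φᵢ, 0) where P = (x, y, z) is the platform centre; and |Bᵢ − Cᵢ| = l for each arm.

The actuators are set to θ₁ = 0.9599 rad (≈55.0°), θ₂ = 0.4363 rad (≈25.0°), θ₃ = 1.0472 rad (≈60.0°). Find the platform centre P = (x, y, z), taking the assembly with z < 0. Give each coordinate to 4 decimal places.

(-0.0252, 0.0631, -0.3554)

S1 = (0.2188·cos0.0°, 0.2188·sin0.0°, -0.0983) = (0.2188, 0.0000, -0.0983)
φ2=120.0°: virtual centre (-0.1294, 0.2241, -0.0507), radius l
S3 = (0.2100·cos240.0°, 0.2100·sin240.0°, -0.1039) = (-0.1050, -0.1819, -0.1039)
subtract pairs → two planes through P
plane₁₂: -0.6964x+0.4482y+0.0952z = 0.0120
det = 0.5436;  x = -0.0058+0.0544z,  y = 0.0177+-0.1278z
quadratic in z: (1.0193)z²+(0.1676)z+(-0.0692)=0, √Δ=0.5568 → z ∈ {-0.3554, 0.1909}; z = -0.3554 (taking z<0)
x = -0.0252, y = 0.0631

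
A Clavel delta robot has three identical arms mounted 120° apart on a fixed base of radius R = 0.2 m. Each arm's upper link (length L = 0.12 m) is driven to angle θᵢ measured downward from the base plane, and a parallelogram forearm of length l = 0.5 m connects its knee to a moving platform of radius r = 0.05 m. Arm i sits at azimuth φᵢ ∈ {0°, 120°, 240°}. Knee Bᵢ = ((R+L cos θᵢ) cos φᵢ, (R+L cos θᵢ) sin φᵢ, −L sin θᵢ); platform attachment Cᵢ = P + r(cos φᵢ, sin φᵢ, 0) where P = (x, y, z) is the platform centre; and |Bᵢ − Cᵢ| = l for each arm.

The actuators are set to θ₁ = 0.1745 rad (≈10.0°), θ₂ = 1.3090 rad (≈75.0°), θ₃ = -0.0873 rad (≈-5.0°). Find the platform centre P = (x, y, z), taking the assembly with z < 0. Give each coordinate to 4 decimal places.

O1 = (0.2682·cos0.0°, 0.2682·sin0.0°, -0.0208) = (0.2682, 0.0000, -0.0208)
arm 2 at φ=120.0°: e+L cos θ2 = 0.1811;  O2 = (-0.0905, 0.1568, -0.1159)
arm 3 at φ=240.0°: e+L cos θ3 = 0.2695;  O3 = (-0.1348, -0.2334, 0.0105)
eliminate P² terms by subtracting sphere 1 from 2 and 3
plane₁₂: -0.7174x+0.3136y+-0.1902z = -0.0261
det = 0.5877;  x = 0.0205+-0.1177z,  y = -0.0363+0.3372z
quadratic in z: (1.1275)z²+(0.0754)z+(-0.1869)=0, √Δ=0.9213 → z ∈ {-0.4420, 0.3751}; z = -0.4420 (taking z<0)
x = 0.0726, y = -0.1854

(0.0726, -0.1854, -0.4420)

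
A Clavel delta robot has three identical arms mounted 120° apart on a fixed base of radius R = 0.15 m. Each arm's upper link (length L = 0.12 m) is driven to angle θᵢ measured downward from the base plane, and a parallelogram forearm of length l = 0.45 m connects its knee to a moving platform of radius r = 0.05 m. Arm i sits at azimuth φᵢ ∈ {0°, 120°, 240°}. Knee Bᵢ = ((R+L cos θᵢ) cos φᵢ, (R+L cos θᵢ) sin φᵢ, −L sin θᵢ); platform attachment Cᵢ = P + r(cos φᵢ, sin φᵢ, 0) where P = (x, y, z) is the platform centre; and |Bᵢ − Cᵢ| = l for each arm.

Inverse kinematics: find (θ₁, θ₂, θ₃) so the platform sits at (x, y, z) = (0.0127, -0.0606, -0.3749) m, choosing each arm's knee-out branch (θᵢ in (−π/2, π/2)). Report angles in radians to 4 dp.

θ₁ = -0.1745, θ₂ = 0.1742, θ₃ = -0.3493

rotate P by −φ1: (0.0127, -0.0606, -0.3749)
  A cos θ + B sin θ = C:  0.0873·cos θ + -0.3749·sin θ = 0.1511
  γ=atan2(-0.3749,0.0873)=-1.3420;  ψ=arccos(0.3925)=1.1675;  θ1=γ+ψ≈-0.1745
arm 2 (φ=120.0°): x'=-0.0588, y'=0.0193
  A cos θ + B sin θ = C:  0.1588·cos θ + -0.3749·sin θ = 0.0915
  θ2 = atan2(B,A) + arccos(C/0.4072) = 0.1742
rotate P by −φ3: (0.0461, 0.0413, -0.3749)
  A=0.0539, B=-0.3749, C=(l²−L²−A²−y'²−z²)/(2L)=0.1789
  γ=atan2(-0.3749,0.0539)=-1.4281;  ψ=arccos(0.4724)=1.0788;  θ3=γ+ψ≈-0.3493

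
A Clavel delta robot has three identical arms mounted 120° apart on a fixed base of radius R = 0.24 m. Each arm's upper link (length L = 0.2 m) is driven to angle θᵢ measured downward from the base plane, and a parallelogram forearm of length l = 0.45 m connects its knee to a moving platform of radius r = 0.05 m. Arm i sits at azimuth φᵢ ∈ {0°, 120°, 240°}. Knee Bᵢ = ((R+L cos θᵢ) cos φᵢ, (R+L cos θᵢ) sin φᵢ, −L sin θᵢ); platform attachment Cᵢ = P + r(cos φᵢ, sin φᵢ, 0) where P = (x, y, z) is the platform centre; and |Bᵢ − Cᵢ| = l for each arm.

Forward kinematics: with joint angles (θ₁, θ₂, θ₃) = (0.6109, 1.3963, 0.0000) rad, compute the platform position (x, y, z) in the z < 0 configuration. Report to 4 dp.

arm 1 at φ=0.0°: e+L cos θ1 = 0.3538;  S1 = (0.3538, 0.0000, -0.1147)
φ2=120.0°: virtual centre (-0.1124, 0.1946, -0.1970), radius l
S3 = (0.3900·cos240.0°, 0.3900·sin240.0°, 0.0000) = (-0.1950, -0.3377, 0.0000)
eliminate P² terms by subtracting sphere 1 from 2 and 3
plane₁₂: -0.9324x+0.3892y+-0.1645z = -0.0491
det = 1.0571;  x = 0.0263+-0.0206z,  y = -0.0631+0.3732z
into |P−S₁|² = l²: 1.1397z² + 0.1959z + -0.0781 = 0;  Δ = 0.3943;  z = -0.3614 or 0.1896 → z<0 root = -0.3614
x = 0.0337, y = -0.1979

(0.0337, -0.1979, -0.3614)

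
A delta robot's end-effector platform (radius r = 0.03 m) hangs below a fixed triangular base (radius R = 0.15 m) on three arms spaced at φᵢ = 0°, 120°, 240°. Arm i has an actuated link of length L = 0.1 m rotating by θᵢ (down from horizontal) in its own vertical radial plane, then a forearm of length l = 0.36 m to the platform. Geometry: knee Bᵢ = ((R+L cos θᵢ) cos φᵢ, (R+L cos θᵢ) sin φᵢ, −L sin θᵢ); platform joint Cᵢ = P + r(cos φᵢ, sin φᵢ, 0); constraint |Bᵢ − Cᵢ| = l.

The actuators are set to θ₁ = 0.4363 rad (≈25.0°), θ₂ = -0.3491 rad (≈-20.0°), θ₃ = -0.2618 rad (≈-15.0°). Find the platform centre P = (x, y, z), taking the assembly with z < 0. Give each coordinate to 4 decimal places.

S1 = (0.2106·cos0.0°, 0.2106·sin0.0°, -0.0423) = (0.2106, 0.0000, -0.0423)
φ2=120.0°: virtual centre (-0.1070, 0.1853, 0.0342), radius l
arm 3 at φ=240.0°: (R−r)+L cos θ3 = 0.2166;  S3 = (-0.1083, -0.1876, 0.0259)
subtract pairs → two planes through P
plane₁₂: -0.6352x+0.3706y+0.1529z = 0.0008
Cramer: x(z) = -0.0017+0.2273z;  y(z) = -0.0008-0.0231z
quadratic in z: (1.0522)z²+(-0.0120)z+(-0.0827)=0, √Δ=0.5901 → z ∈ {-0.2747, 0.2861}; z = -0.2747 (taking z<0)
x = -0.0642, y = 0.0055

(-0.0642, 0.0055, -0.2747)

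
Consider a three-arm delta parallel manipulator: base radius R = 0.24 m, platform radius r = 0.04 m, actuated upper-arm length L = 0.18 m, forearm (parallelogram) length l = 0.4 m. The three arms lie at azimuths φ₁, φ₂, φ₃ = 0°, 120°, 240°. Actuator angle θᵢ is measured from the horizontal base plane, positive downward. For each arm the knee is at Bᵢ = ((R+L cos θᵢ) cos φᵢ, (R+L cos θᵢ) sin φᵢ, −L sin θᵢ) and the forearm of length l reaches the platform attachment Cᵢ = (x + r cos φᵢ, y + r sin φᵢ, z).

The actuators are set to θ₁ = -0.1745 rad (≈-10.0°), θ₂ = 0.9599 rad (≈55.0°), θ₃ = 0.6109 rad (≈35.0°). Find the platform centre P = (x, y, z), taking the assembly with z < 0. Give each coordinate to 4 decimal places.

φ1=0.0°: virtual centre (0.3773, 0.0000, 0.0313), radius l
φ2=120.0°: virtual centre (-0.1516, 0.2626, -0.1474), radius l
φ3=240.0°: virtual centre (-0.1737, -0.3009, -0.1032), radius l
eliminate P² terms by subtracting sphere 1 from 2 and 3
linear system: -1.0578x+0.5252y = -0.0296−-0.3574z; -1.1020x+-0.6018y = -0.0119−-0.2690z
det = 1.2154;  x = 0.0198+-0.2932z,  y = -0.0165+0.0899z
into |P−centre ₁|² = l²: 1.0941z² + 0.1442z + -0.0310 = 0;  Δ = 0.1564;  z = -0.2466 or 0.1148 → z<0 root = -0.2466
x = 0.0921, y = -0.0386

(0.0921, -0.0386, -0.2466)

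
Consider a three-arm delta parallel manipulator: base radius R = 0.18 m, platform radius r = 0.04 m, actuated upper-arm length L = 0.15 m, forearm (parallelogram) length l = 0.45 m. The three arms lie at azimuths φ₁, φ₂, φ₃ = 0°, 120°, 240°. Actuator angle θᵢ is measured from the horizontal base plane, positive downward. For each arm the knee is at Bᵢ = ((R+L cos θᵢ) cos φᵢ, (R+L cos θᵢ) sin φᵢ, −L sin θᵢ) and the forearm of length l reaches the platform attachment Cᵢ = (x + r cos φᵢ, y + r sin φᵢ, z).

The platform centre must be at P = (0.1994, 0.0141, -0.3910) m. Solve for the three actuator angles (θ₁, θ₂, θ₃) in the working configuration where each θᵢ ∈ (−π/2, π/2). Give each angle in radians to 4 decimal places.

rotate P by −φ1: (0.1994, 0.0141, -0.3910)
  e−x'=-0.0594;  (l²−L²−(e−x')²−y'²−z²)/2L = 0.0780
  γ=atan2(-0.3910,-0.0594)=-1.7216;  ψ=arccos(0.1972)=1.3723;  θ1=γ+ψ≈-0.3492
rotate P by −φ2: (-0.0875, -0.1797, -0.3910)
  A cos θ + B sin θ = C:  0.2275·cos θ + -0.3910·sin θ = -0.1898
  γ=atan2(-0.3910,0.2275)=-1.0439;  ψ=arccos(-0.4196)=2.0037;  θ2=γ+ψ≈0.9599
φ3=240.0° → target in arm frame (-0.1119, 0.1656)
  A=0.2519, B=-0.3910, C=(l²−L²−A²−y'²−z²)/(2L)=-0.2126
  √(A²+B²)=0.4651;  θ3 = -0.9985+2.0455 ≈ 1.0470

θ₁ = -0.3492, θ₂ = 0.9599, θ₃ = 1.0470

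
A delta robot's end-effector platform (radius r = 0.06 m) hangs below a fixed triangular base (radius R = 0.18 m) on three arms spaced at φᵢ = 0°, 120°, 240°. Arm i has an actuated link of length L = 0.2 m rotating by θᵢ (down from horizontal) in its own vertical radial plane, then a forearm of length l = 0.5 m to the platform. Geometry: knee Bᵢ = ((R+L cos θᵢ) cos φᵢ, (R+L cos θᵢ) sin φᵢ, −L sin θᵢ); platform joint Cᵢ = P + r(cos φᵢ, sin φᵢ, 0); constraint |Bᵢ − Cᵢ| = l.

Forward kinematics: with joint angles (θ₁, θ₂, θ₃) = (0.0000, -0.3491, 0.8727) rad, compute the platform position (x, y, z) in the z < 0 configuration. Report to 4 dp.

arm 1 at φ=0.0°: (R−r)+L cos θ1 = 0.3200;  O1 = (0.3200, 0.0000, 0.0000)
φ2=120.0°: virtual centre (-0.1540, 0.2667, 0.0684), radius l
φ3=240.0°: virtual centre (-0.1243, -0.2153, -0.1532), radius l
subtract pairs → two planes through P
plane₁₂: -0.9479x+0.5334y+0.1368z = -0.0029
det = 0.8820;  x = 0.0118+-0.1185z,  y = 0.0155+-0.4672z
sphere 1 gives Az²+Bz+C=0 with A=1.2323, B=0.0586, C=-0.1548;  B²−4AC=0.7663;  roots -0.3789, 0.3314;  negative root z = -0.3789
x = 0.0567, y = 0.1925

(0.0567, 0.1925, -0.3789)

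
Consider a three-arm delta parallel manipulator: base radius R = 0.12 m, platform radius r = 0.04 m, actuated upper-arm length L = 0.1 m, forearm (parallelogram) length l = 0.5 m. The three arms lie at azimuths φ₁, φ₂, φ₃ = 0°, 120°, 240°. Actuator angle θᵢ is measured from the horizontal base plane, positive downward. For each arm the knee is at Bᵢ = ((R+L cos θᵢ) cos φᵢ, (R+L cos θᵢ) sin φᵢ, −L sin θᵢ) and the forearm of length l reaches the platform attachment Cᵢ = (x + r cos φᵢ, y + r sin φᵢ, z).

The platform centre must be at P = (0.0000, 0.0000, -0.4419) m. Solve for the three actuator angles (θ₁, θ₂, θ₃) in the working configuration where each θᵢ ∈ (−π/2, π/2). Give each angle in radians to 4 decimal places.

θ₁ = -0.2617, θ₂ = -0.2617, θ₃ = -0.2617

rotate P by −φ1: (0.0000, 0.0000, -0.4419)
  A cos θ + B sin θ = C:  0.0800·cos θ + -0.4419·sin θ = 0.1916
  γ=atan2(-0.4419,0.0800)=-1.3917;  ψ=arccos(0.4267)=1.1300;  θ1=γ+ψ≈-0.2617
φ2=120.0° → target in arm frame (0.0000, 0.0000)
  e−x'=0.0800;  (l²−L²−(e−x')²−y'²−z²)/2L = 0.1916
  θ2 = atan2(B,A) + arccos(C/0.4491) = -0.2617
rotate P by −φ3: (0.0000, 0.0000, -0.4419)
  A cos θ + B sin θ = C:  0.0800·cos θ + -0.4419·sin θ = 0.1916
  γ=atan2(-0.4419,0.0800)=-1.3917;  ψ=arccos(0.4267)=1.1300;  θ3=γ+ψ≈-0.2617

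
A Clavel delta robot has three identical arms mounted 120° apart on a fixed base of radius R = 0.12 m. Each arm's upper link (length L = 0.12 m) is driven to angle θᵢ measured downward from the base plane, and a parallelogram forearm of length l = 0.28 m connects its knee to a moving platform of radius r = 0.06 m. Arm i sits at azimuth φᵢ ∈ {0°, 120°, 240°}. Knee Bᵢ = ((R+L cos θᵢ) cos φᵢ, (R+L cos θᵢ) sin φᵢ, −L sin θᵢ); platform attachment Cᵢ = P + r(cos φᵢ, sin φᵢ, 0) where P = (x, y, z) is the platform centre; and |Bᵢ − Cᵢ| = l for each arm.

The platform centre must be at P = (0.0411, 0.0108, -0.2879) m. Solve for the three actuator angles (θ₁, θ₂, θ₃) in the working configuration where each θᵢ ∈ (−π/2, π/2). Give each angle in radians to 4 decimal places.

θ₁ = 0.3489, θ₂ = 0.6109, θ₃ = 0.6981

φ1=0.0° → target in arm frame (0.0411, 0.0108)
  A=0.0189, B=-0.2879, C=(l²−L²−A²−y'²−z²)/(2L)=-0.0807
  √(A²+B²)=0.2885;  θ1 = -1.5052+1.8542 ≈ 0.3489
φ2=120.0° → target in arm frame (-0.0112, -0.0410)
  A=0.0712, B=-0.2879, C=(l²−L²−A²−y'²−z²)/(2L)=-0.1068
  γ=atan2(-0.2879,0.0712)=-1.3284;  ψ=arccos(-0.3602)=1.9392;  θ2=γ+ψ≈0.6109
rotate P by −φ3: (-0.0299, 0.0302, -0.2879)
  A cos θ + B sin θ = C:  0.0899·cos θ + -0.2879·sin θ = -0.1162
  γ=atan2(-0.2879,0.0899)=-1.2681;  ψ=arccos(-0.3852)=1.9662;  θ3=γ+ψ≈0.6981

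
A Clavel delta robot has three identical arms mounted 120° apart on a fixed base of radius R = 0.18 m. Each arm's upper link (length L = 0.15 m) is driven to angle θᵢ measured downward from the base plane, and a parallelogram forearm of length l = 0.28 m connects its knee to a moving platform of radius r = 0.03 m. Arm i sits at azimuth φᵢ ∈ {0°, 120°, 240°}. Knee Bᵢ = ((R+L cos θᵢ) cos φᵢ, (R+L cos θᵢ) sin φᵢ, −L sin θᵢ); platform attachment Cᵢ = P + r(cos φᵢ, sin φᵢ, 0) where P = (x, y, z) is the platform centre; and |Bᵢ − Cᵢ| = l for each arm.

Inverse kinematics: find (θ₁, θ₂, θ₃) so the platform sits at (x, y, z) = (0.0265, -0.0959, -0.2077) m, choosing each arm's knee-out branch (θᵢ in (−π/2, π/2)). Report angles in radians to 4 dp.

θ₁ = 0.6984, θ₂ = 1.3962, θ₃ = 0.3490

rotate P by −φ1: (0.0265, -0.0959, -0.2077)
  A cos θ + B sin θ = C:  0.1235·cos θ + -0.2077·sin θ = -0.0390
  γ=atan2(-0.2077,0.1235)=-1.0344;  ψ=arccos(-0.1612)=1.7327;  θ1=γ+ψ≈0.6984
φ2=120.0° → target in arm frame (-0.0963, 0.0250)
  e−x'=0.2463;  (l²−L²−(e−x')²−y'²−z²)/2L = -0.1618
  θ2 = atan2(B,A) + arccos(C/0.3222) = 1.3962
rotate P by −φ3: (0.0698, 0.0709, -0.2077)
  e−x'=0.0802;  (l²−L²−(e−x')²−y'²−z²)/2L = 0.0043
  θ3 = atan2(B,A) + arccos(C/0.2226) = 0.3490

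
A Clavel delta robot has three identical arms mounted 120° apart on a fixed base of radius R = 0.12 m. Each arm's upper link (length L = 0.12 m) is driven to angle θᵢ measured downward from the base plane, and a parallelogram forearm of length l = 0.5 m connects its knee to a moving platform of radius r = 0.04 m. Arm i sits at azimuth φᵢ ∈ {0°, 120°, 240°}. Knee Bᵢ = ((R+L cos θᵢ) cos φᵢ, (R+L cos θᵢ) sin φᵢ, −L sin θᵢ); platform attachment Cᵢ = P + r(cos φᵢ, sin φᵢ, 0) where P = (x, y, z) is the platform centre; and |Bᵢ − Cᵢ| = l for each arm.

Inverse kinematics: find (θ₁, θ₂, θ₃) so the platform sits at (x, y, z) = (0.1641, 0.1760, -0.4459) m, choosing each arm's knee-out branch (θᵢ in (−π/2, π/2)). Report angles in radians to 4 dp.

rotate P by −φ1: (0.1641, 0.1760, -0.4459)
  A=-0.0841, B=-0.4459, C=(l²−L²−A²−y'²−z²)/(2L)=-0.0053
  γ=atan2(-0.4459,-0.0841)=-1.7572;  ψ=arccos(-0.0117)=1.5825;  θ1=γ+ψ≈-0.1747
φ2=120.0° → target in arm frame (0.0704, -0.2301)
  e−x'=0.0096;  (l²−L²−(e−x')²−y'²−z²)/2L = -0.0678
  θ2 = atan2(B,A) + arccos(C/0.4460) = 0.1742
rotate P by −φ3: (-0.2345, 0.0541, -0.4459)
  A=0.3145, B=-0.4459, C=(l²−L²−A²−y'²−z²)/(2L)=-0.2710
  γ=atan2(-0.4459,0.3145)=-0.9566;  ψ=arccos(-0.4967)=2.0906;  θ3=γ+ψ≈1.1341

θ₁ = -0.1747, θ₂ = 0.1742, θ₃ = 1.1341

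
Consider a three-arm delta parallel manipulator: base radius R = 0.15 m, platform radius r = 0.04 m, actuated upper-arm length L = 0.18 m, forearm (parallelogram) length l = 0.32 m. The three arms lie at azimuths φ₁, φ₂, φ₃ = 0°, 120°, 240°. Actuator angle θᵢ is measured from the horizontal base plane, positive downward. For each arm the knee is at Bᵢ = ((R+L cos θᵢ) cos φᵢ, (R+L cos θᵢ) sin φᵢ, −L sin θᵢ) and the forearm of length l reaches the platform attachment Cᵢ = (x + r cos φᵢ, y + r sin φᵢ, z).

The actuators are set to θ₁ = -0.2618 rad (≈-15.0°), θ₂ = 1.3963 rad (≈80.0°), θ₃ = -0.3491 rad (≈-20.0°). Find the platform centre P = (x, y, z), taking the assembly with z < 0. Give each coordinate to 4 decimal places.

O1 = (0.2839·cos0.0°, 0.2839·sin0.0°, 0.0466) = (0.2839, 0.0000, 0.0466)
φ2=120.0°: virtual centre (-0.0706, 0.1223, -0.1773), radius l
O3 = (0.2791·cos240.0°, 0.2791·sin240.0°, 0.0616) = (-0.1396, -0.2417, 0.0616)
eliminate P² terms by subtracting sphere 1 from 2 and 3
[-0.7090 0.2447 -0.4477]·P = -0.0314;  [-0.8469 -0.4835 0.0300]·P = -0.0010
Cramer: x(z) = 0.0280-0.3803z;  y(z) = -0.0470+0.7280z
sphere 1 gives Az²+Bz+C=0 with A=1.6746, B=0.0330, C=-0.0326;  B²−4AC=0.2193;  roots -0.1497, 0.1300;  negative root z = -0.1497
x = 0.0850, y = -0.1559

(0.0850, -0.1559, -0.1497)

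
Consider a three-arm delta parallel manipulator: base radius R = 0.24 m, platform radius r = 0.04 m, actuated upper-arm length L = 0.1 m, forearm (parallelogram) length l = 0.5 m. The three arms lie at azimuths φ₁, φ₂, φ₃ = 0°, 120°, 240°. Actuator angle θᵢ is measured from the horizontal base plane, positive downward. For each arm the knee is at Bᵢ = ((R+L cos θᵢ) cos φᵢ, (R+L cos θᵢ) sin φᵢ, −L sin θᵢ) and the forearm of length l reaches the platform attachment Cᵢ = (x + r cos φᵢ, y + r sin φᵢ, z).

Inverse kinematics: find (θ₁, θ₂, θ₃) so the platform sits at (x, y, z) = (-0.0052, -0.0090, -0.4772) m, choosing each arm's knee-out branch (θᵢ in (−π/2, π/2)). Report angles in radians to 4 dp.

θ₁ = 0.6981, θ₂ = 0.6981, θ₃ = 0.6108

rotate P by −φ1: (-0.0052, -0.0090, -0.4772)
  A=0.2052, B=-0.4772, C=(l²−L²−A²−y'²−z²)/(2L)=-0.1495
  γ=atan2(-0.4772,0.2052)=-1.1647;  ψ=arccos(-0.2879)=1.8628;  θ1=γ+ψ≈0.6981
φ2=120.0° → target in arm frame (-0.0052, 0.0090)
  A cos θ + B sin θ = C:  0.2052·cos θ + -0.4772·sin θ = -0.1495
  γ=atan2(-0.4772,0.2052)=-1.1647;  ψ=arccos(-0.2879)=1.8628;  θ2=γ+ψ≈0.6981
arm 3 (φ=240.0°): x'=0.0104, y'=0.0000
  A cos θ + B sin θ = C:  0.1896·cos θ + -0.4772·sin θ = -0.1184
  θ3 = atan2(B,A) + arccos(C/0.5135) = 0.6108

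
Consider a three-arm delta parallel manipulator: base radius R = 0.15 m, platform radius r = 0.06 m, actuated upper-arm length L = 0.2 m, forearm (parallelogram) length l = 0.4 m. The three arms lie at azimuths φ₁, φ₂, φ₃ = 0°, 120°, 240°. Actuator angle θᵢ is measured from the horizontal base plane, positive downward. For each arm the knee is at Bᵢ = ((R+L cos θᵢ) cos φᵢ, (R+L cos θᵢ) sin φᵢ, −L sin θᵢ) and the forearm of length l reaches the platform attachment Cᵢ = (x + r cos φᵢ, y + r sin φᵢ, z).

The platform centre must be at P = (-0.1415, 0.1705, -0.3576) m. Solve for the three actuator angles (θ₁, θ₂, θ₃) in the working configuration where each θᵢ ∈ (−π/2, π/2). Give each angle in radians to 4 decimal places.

θ₁ = 1.1347, θ₂ = -0.1744, θ₃ = 0.9602

arm 1 (φ=0.0°): x'=-0.1415, y'=0.1705
  e−x'=0.2315;  (l²−L²−(e−x')²−y'²−z²)/2L = -0.2264
  γ=atan2(-0.3576,0.2315)=-0.9963;  ψ=arccos(-0.5313)=2.1310;  θ1=γ+ψ≈1.1347
φ2=120.0° → target in arm frame (0.2184, 0.0373)
  A cos θ + B sin θ = C:  -0.1284·cos θ + -0.3576·sin θ = -0.0644
  γ=atan2(-0.3576,-0.1284)=-1.9155;  ψ=arccos(-0.1695)=1.7411;  θ2=γ+ψ≈-0.1744
φ3=240.0° → target in arm frame (-0.0769, -0.2078)
  A cos θ + B sin θ = C:  0.1669·cos θ + -0.3576·sin θ = -0.1973
  √(A²+B²)=0.3946;  θ3 = -1.1341+2.0943 ≈ 0.9602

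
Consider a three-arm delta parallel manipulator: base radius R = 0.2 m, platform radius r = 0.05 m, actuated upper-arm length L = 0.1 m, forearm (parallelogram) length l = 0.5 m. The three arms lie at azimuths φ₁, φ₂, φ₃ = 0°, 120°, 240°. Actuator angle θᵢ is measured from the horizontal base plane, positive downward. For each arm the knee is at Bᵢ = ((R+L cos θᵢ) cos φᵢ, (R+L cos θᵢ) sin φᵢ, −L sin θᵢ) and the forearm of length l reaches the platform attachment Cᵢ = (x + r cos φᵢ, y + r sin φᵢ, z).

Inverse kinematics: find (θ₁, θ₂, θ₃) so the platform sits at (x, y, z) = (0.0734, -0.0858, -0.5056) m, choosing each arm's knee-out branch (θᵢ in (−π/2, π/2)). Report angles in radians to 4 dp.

arm 1 (φ=0.0°): x'=0.0734, y'=-0.0858
  A cos θ + B sin θ = C:  0.0766·cos θ + -0.5056·sin θ = -0.1443
  γ=atan2(-0.5056,0.0766)=-1.4204;  ψ=arccos(-0.2822)=1.8569;  θ1=γ+ψ≈0.4364
φ2=120.0° → target in arm frame (-0.1110, -0.0207)
  A cos θ + B sin θ = C:  0.2610·cos θ + -0.5056·sin θ = -0.4209
  √(A²+B²)=0.5690;  θ2 = -1.0943+2.4035 ≈ 1.3092
rotate P by −φ3: (0.0376, 0.1065, -0.5056)
  A=0.1124, B=-0.5056, C=(l²−L²−A²−y'²−z²)/(2L)=-0.1980
  γ=atan2(-0.5056,0.1124)=-1.3521;  ψ=arccos(-0.3823)=1.9631;  θ3=γ+ψ≈0.6110

θ₁ = 0.4364, θ₂ = 1.3092, θ₃ = 0.6110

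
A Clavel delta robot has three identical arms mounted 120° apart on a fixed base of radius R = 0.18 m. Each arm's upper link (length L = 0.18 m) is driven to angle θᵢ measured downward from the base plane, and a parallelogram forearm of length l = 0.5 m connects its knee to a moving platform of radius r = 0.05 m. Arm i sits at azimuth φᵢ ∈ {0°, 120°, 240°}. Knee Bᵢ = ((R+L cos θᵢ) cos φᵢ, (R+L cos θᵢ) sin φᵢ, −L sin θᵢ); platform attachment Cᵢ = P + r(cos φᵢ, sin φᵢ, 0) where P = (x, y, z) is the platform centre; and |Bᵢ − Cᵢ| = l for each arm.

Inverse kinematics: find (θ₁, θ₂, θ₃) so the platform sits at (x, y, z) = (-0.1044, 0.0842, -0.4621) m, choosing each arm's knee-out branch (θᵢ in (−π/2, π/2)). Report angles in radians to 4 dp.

θ₁ = 0.7854, θ₂ = 0.0003, θ₃ = 0.5237

arm 1 (φ=0.0°): x'=-0.1044, y'=0.0842
  e−x'=0.2344;  (l²−L²−(e−x')²−y'²−z²)/2L = -0.1610
  √(A²+B²)=0.5182;  θ1 = -1.1014+1.8868 ≈ 0.7854
arm 2 (φ=120.0°): x'=0.1251, y'=0.0483
  e−x'=0.0049;  (l²−L²−(e−x')²−y'²−z²)/2L = 0.0047
  θ2 = atan2(B,A) + arccos(C/0.4621) = 0.0003
rotate P by −φ3: (-0.0207, -0.1325, -0.4621)
  e−x'=0.1507;  (l²−L²−(e−x')²−y'²−z²)/2L = -0.1006
  √(A²+B²)=0.4861;  θ3 = -1.2555+1.7793 ≈ 0.5237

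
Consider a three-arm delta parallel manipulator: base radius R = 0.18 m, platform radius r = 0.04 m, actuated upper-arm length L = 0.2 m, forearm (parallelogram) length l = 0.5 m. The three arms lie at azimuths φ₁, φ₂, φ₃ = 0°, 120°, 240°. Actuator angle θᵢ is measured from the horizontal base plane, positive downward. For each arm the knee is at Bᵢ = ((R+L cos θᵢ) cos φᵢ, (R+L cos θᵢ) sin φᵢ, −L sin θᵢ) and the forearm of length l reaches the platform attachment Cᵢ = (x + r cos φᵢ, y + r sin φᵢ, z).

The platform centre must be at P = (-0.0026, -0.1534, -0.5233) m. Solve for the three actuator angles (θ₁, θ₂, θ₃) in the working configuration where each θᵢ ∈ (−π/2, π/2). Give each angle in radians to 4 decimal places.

arm 1 (φ=0.0°): x'=-0.0026, y'=-0.1534
  A cos θ + B sin θ = C:  0.1426·cos θ + -0.5233·sin θ = -0.2693
  γ=atan2(-0.5233,0.1426)=-1.3048;  ψ=arccos(-0.4965)=2.0903;  θ1=γ+ψ≈0.7856
arm 2 (φ=120.0°): x'=-0.1315, y'=0.0790
  A cos θ + B sin θ = C:  0.2715·cos θ + -0.5233·sin θ = -0.3595
  θ2 = atan2(B,A) + arccos(C/0.5896) = 1.1345
arm 3 (φ=240.0°): x'=0.1341, y'=0.0744
  A cos θ + B sin θ = C:  0.0059·cos θ + -0.5233·sin θ = -0.1735
  √(A²+B²)=0.5233;  θ3 = -1.5596+1.9088 ≈ 0.3492

θ₁ = 0.7856, θ₂ = 1.1345, θ₃ = 0.3492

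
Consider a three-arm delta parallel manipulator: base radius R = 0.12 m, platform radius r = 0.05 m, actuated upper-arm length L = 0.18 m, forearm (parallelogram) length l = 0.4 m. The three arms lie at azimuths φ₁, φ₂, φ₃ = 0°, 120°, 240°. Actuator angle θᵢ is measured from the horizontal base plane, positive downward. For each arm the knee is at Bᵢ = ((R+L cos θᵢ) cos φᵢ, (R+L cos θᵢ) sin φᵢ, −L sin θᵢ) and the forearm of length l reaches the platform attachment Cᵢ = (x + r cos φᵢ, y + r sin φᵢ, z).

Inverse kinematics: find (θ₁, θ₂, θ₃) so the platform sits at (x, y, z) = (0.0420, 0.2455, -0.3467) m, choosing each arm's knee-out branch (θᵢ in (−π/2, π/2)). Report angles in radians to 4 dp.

rotate P by −φ1: (0.0420, 0.2455, -0.3467)
  A cos θ + B sin θ = C:  0.0280·cos θ + -0.3467·sin θ = -0.1490
  γ=atan2(-0.3467,0.0280)=-1.4902;  ψ=arccos(-0.4285)=2.0136;  θ1=γ+ψ≈0.5234
φ2=120.0° → target in arm frame (0.1916, -0.1591)
  e−x'=-0.1216;  (l²−L²−(e−x')²−y'²−z²)/2L = -0.0909
  θ2 = atan2(B,A) + arccos(C/0.3674) = -0.0875
rotate P by −φ3: (-0.2336, -0.0864, -0.3467)
  A cos θ + B sin θ = C:  0.3036·cos θ + -0.3467·sin θ = -0.2562
  γ=atan2(-0.3467,0.3036)=-0.8516;  ψ=arccos(-0.5560)=2.1603;  θ3=γ+ψ≈1.3088

θ₁ = 0.5234, θ₂ = -0.0875, θ₃ = 1.3088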